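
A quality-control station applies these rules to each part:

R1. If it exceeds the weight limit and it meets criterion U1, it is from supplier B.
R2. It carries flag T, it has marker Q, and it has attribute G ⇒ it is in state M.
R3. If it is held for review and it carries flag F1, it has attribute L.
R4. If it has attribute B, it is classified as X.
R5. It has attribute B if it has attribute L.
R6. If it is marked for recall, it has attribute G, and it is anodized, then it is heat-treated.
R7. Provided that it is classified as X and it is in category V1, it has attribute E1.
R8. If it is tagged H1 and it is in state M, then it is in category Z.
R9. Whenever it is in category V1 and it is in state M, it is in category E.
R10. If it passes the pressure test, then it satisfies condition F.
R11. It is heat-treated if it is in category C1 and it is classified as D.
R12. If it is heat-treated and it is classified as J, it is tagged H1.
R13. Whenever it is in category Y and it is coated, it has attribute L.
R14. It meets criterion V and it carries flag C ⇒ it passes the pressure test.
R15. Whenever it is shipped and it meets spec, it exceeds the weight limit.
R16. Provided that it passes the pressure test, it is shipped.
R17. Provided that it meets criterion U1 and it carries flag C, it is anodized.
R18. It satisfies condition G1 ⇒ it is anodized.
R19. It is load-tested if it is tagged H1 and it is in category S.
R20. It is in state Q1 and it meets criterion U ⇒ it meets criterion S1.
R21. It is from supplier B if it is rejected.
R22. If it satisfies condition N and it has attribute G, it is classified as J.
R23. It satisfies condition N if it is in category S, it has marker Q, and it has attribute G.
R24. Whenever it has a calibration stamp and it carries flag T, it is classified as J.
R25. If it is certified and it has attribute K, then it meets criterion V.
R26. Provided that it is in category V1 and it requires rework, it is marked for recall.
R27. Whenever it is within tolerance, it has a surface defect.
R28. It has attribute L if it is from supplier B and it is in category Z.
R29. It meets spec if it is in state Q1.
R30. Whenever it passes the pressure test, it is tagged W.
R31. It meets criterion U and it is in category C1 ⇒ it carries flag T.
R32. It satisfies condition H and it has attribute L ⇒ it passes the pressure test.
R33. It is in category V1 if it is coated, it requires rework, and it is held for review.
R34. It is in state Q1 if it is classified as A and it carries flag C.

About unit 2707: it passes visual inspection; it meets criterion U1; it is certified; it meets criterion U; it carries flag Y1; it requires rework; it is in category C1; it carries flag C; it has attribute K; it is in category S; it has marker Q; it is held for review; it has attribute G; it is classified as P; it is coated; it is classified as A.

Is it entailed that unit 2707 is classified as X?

Yes

By R17 (it meets criterion U1, it carries flag C): it is anodized.
By R23 (it is in category S, it has marker Q, it has attribute G): it satisfies condition N.
By R25 (it is certified, it has attribute K): it meets criterion V.
By R31 (it meets criterion U, it is in category C1): it carries flag T.
By R33 (it is coated, it requires rework, it is held for review): it is in category V1.
By R34 (it is classified as A, it carries flag C): it is in state Q1.
By R2 (it carries flag T, it has marker Q, it has attribute G): it is in state M.
By R14 (it meets criterion V, it carries flag C): it passes the pressure test.
By R16 (it passes the pressure test): it is shipped.
By R22 (it satisfies condition N, it has attribute G): it is classified as J.
By R26 (it is in category V1, it requires rework): it is marked for recall.
By R29 (it is in state Q1): it meets spec.
By R6 (it is marked for recall, it has attribute G, it is anodized): it is heat-treated.
By R12 (it is heat-treated, it is classified as J): it is tagged H1.
By R15 (it is shipped, it meets spec): it exceeds the weight limit.
By R1 (it exceeds the weight limit, it meets criterion U1): it is from supplier B.
By R8 (it is tagged H1, it is in state M): it is in category Z.
By R28 (it is from supplier B, it is in category Z): it has attribute L.
By R5 (it has attribute L): it has attribute B.
By R4 (it has attribute B): it is classified as X.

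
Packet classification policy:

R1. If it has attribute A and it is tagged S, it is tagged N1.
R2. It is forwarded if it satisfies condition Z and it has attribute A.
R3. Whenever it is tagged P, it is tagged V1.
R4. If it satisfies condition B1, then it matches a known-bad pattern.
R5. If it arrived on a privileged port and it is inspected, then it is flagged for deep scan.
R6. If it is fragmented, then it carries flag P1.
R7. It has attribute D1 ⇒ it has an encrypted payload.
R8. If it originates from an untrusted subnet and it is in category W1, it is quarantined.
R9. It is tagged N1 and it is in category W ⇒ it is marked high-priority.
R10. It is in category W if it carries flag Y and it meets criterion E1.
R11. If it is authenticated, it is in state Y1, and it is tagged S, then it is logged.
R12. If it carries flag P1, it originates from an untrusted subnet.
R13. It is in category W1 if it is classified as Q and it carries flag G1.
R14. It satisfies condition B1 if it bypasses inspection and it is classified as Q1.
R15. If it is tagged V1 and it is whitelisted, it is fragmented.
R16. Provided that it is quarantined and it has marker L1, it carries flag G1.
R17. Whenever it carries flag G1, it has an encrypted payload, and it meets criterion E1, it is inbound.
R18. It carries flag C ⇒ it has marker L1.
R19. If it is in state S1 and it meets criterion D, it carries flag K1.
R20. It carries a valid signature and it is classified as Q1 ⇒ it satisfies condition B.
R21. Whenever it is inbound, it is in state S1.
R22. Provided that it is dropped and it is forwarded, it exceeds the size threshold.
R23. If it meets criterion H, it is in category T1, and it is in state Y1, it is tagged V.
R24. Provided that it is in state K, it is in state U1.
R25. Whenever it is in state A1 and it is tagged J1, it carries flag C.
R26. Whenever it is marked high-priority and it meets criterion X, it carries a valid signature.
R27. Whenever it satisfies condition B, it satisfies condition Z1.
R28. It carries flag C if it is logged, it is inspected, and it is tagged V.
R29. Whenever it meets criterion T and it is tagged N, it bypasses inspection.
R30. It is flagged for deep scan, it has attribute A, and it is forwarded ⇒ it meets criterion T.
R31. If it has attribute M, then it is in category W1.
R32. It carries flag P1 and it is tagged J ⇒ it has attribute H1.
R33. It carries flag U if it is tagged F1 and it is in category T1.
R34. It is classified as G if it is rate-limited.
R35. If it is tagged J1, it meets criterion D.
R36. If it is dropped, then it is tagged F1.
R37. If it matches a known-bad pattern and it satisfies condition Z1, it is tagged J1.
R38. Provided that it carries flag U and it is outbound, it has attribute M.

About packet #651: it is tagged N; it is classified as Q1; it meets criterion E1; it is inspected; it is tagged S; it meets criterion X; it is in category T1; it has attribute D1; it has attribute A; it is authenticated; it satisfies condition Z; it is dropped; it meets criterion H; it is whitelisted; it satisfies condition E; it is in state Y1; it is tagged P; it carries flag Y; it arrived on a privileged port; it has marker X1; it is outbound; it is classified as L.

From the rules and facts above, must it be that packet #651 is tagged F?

No

Forward chaining from the given facts derives: is tagged N1, is forwarded, is tagged V1, is flagged for deep scan, has an encrypted payload, is in category W, is logged, is fragmented, exceeds the size threshold, is tagged V, carries flag C, meets criterion T, is tagged F1, carries flag P1, is marked high-priority, originates from an untrusted subnet, has marker L1, carries a valid signature, bypasses inspection, carries flag U, has attribute M, satisfies condition B1, satisfies condition B, satisfies condition Z1, is in category W1, matches a known-bad pattern, is quarantined, carries flag G1, is inbound, is in state S1, is tagged J1, meets criterion D, carries flag K1.
No rule has "it is tagged F" as its conclusion, and it is not among the given facts.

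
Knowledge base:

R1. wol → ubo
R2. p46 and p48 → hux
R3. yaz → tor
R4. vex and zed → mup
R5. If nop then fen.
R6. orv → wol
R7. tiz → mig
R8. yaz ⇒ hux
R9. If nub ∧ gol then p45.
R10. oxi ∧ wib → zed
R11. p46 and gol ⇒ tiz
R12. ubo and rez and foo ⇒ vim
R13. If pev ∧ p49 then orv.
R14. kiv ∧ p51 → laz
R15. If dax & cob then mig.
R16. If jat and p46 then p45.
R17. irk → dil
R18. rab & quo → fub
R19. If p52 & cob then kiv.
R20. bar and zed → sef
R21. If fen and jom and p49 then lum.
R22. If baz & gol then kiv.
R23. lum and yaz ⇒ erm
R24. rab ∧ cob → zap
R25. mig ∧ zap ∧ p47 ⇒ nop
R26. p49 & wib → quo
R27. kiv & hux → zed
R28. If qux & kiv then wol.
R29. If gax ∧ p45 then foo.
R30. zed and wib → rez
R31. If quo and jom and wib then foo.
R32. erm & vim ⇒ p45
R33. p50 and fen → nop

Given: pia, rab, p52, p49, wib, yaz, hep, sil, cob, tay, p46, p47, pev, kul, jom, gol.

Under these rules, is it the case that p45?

Yes

hux  (by R8: yaz)
tiz  (by R11: p46, gol)
orv  (by R13: pev, p49)
kiv  (by R19: p52, cob)
zap  (by R24: rab, cob)
quo  (by R26: p49, wib)
zed  (by R27: kiv, hux)
rez  (by R30: zed, wib)
foo  (by R31: quo, jom, wib)
wol  (by R6: orv)
mig  (by R7: tiz)
nop  (by R25: mig, zap, p47)
ubo  (by R1: wol)
fen  (by R5: nop)
vim  (by R12: ubo, rez, foo)
lum  (by R21: fen, jom, p49)
erm  (by R23: lum, yaz)
p45  (by R32: erm, vim)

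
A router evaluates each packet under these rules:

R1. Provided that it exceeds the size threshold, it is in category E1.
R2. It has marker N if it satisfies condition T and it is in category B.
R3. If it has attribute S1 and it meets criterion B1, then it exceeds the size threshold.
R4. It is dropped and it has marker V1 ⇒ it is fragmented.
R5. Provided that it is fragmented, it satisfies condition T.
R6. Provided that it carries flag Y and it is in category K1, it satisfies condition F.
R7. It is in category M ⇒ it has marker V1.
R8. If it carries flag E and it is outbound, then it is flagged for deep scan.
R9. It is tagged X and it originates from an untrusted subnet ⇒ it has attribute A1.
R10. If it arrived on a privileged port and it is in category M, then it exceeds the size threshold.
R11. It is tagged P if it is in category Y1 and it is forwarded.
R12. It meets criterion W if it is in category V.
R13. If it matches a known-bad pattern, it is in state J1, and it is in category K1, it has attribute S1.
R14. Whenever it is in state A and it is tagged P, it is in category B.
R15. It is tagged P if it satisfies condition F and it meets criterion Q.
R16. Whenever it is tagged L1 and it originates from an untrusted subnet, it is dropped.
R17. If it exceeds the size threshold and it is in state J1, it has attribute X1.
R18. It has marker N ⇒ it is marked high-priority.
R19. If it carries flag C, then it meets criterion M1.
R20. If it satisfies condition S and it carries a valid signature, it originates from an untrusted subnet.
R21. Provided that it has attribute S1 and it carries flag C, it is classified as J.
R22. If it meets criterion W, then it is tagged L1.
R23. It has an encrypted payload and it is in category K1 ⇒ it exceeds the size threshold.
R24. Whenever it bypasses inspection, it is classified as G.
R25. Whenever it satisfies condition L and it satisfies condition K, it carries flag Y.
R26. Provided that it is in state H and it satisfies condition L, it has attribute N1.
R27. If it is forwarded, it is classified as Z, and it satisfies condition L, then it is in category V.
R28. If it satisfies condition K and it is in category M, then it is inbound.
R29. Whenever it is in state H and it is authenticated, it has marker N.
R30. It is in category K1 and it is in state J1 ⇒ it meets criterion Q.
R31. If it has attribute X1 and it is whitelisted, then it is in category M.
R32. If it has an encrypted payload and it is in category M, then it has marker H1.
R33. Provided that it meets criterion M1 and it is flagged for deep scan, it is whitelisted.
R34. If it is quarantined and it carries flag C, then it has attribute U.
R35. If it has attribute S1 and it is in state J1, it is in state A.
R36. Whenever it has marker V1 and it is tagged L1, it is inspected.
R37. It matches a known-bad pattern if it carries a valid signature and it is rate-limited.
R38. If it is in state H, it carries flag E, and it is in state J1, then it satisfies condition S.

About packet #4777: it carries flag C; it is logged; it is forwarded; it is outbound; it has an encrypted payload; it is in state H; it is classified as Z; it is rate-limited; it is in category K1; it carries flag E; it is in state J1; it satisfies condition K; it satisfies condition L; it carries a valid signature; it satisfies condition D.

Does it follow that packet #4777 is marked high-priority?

Yes

By R8 (it carries flag E, it is outbound): it is flagged for deep scan.
By R19 (it carries flag C): it meets criterion M1.
By R23 (it has an encrypted payload, it is in category K1): it exceeds the size threshold.
By R25 (it satisfies condition L, it satisfies condition K): it carries flag Y.
By R27 (it is forwarded, it is classified as Z, it satisfies condition L): it is in category V.
By R30 (it is in category K1, it is in state J1): it meets criterion Q.
By R33 (it meets criterion M1, it is flagged for deep scan): it is whitelisted.
By R37 (it carries a valid signature, it is rate-limited): it matches a known-bad pattern.
By R38 (it is in state H, it carries flag E, it is in state J1): it satisfies condition S.
By R6 (it carries flag Y, it is in category K1): it satisfies condition F.
By R12 (it is in category V): it meets criterion W.
By R13 (it matches a known-bad pattern, it is in state J1, it is in category K1): it has attribute S1.
By R15 (it satisfies condition F, it meets criterion Q): it is tagged P.
By R17 (it exceeds the size threshold, it is in state J1): it has attribute X1.
By R20 (it satisfies condition S, it carries a valid signature): it originates from an untrusted subnet.
By R22 (it meets criterion W): it is tagged L1.
By R31 (it has attribute X1, it is whitelisted): it is in category M.
By R35 (it has attribute S1, it is in state J1): it is in state A.
By R7 (it is in category M): it has marker V1.
By R14 (it is in state A, it is tagged P): it is in category B.
By R16 (it is tagged L1, it originates from an untrusted subnet): it is dropped.
By R4 (it is dropped, it has marker V1): it is fragmented.
By R5 (it is fragmented): it satisfies condition T.
By R2 (it satisfies condition T, it is in category B): it has marker N.
By R18 (it has marker N): it is marked high-priority.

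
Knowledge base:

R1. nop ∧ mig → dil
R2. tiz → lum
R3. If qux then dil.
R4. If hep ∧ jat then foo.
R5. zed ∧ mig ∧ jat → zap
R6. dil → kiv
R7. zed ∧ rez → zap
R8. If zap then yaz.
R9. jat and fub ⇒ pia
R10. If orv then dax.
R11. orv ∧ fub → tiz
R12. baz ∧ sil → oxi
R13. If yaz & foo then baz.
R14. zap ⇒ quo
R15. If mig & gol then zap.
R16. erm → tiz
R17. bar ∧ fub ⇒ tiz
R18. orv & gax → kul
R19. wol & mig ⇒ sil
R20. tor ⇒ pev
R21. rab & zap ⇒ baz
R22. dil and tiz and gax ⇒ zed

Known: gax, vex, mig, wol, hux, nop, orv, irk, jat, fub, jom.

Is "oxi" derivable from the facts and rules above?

No

Forward chaining from the given facts derives: dil, kiv, pia, dax, tiz, kul, sil, zed, lum, zap, yaz, quo.
The only rule concluding oxi is R12, which needs baz; that is never established.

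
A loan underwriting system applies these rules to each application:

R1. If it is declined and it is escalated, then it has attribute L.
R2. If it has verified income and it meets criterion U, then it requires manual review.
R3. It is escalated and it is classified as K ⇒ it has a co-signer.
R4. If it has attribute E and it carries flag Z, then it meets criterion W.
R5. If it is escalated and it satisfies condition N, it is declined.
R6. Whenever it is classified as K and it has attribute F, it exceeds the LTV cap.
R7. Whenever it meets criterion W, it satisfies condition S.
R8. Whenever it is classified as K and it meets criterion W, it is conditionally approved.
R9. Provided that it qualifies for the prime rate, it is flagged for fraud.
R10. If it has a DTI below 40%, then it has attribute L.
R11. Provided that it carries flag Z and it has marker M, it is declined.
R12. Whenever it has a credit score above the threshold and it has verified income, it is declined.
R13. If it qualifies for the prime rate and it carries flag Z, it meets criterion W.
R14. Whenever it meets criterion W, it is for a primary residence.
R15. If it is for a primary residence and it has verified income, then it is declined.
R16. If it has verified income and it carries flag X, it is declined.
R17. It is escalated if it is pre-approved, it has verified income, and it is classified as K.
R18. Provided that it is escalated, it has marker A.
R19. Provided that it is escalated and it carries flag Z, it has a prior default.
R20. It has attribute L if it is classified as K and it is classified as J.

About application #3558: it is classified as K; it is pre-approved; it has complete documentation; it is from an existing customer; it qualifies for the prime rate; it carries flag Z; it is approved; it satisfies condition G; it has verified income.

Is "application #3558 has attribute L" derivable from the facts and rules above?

By R13 (it qualifies for the prime rate, it carries flag Z): it meets criterion W.
By R14 (it meets criterion W): it is for a primary residence.
By R15 (it is for a primary residence, it has verified income): it is declined.
By R17 (it is pre-approved, it has verified income, it is classified as K): it is escalated.
By R1 (it is declined, it is escalated): it has attribute L.

Yes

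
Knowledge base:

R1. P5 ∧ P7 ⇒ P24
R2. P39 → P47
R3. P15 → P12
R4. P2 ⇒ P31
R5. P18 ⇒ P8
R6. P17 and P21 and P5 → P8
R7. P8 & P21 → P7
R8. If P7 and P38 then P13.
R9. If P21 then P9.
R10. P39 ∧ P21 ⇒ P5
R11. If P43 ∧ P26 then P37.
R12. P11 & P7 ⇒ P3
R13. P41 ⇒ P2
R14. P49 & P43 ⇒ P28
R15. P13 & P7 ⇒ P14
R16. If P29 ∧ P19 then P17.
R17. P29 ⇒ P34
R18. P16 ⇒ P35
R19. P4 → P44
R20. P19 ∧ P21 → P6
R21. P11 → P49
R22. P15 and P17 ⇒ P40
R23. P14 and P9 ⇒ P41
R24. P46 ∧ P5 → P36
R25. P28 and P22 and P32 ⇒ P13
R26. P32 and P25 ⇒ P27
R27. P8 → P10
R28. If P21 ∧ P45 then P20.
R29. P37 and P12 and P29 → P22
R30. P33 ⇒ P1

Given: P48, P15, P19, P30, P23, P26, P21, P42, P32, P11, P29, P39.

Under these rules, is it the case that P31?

Forward chaining from the given facts derives: P47, P12, P9, P5, P17, P34, P6, P49, P40, P8, P7, P3, P10, P24.
The only rule concluding P31 is R4, which needs P2; that is never established.

No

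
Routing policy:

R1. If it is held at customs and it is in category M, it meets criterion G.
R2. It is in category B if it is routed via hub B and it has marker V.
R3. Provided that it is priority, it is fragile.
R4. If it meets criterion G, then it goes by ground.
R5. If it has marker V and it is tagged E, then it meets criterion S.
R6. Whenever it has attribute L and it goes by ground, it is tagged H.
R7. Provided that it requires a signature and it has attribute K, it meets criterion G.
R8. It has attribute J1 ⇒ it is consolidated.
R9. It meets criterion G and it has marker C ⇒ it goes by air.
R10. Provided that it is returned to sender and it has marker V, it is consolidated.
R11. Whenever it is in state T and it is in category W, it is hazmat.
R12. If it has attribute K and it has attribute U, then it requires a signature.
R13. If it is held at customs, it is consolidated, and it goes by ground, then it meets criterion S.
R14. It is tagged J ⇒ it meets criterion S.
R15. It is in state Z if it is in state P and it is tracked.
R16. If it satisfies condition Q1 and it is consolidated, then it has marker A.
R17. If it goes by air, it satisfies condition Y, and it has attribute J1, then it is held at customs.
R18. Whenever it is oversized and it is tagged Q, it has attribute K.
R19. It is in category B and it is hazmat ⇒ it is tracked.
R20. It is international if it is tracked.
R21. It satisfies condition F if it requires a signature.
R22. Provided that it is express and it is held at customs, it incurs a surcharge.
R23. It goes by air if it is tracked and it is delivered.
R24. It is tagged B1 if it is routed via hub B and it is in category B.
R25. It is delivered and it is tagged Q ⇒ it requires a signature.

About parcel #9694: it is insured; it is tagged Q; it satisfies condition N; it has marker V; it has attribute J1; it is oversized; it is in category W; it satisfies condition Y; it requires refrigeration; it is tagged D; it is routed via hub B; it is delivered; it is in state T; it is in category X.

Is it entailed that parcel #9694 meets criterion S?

By R2 (it is routed via hub B, it has marker V): it is in category B.
By R8 (it has attribute J1): it is consolidated.
By R11 (it is in state T, it is in category W): it is hazmat.
By R18 (it is oversized, it is tagged Q): it has attribute K.
By R19 (it is in category B, it is hazmat): it is tracked.
By R23 (it is tracked, it is delivered): it goes by air.
By R25 (it is delivered, it is tagged Q): it requires a signature.
By R7 (it requires a signature, it has attribute K): it meets criterion G.
By R17 (it goes by air, it satisfies condition Y, it has attribute J1): it is held at customs.
By R4 (it meets criterion G): it goes by ground.
By R13 (it is held at customs, it is consolidated, it goes by ground): it meets criterion S.

Yes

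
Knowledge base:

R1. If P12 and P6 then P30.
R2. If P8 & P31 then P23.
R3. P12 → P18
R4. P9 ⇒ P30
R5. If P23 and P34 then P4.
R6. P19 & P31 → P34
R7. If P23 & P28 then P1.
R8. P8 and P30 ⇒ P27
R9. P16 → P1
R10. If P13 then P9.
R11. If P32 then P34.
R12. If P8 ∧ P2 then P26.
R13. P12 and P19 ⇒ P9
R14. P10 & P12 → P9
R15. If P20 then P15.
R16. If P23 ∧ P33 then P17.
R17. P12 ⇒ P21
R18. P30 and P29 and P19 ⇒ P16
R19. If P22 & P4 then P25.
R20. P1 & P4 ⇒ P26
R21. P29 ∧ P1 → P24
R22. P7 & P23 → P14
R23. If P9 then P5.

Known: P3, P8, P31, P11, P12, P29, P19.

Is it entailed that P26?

P23  (by R2: P8, P31)
P34  (by R6: P19, P31)
P9  (by R13: P12, P19)
P30  (by R4: P9)
P4  (by R5: P23, P34)
P16  (by R18: P30, P29, P19)
P1  (by R9: P16)
P26  (by R20: P1, P4)

Yes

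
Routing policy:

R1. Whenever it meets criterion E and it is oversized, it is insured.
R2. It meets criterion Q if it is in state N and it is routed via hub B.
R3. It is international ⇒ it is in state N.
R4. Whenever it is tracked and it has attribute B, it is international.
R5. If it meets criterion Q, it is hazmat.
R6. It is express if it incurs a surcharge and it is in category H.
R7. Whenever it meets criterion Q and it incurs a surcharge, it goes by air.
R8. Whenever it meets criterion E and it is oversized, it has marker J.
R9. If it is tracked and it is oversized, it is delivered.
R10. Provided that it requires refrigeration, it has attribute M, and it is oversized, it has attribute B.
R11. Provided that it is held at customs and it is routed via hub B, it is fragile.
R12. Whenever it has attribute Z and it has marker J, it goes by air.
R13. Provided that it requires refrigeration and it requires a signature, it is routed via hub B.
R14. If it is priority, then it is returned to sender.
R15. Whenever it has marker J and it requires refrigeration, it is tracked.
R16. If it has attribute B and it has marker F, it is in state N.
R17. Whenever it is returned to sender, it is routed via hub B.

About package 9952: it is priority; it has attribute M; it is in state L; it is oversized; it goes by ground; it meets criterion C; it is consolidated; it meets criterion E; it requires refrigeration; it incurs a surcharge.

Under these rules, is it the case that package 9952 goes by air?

Yes

By R8 (it meets criterion E, it is oversized): it has marker J.
By R10 (it requires refrigeration, it has attribute M, it is oversized): it has attribute B.
By R14 (it is priority): it is returned to sender.
By R15 (it has marker J, it requires refrigeration): it is tracked.
By R17 (it is returned to sender): it is routed via hub B.
By R4 (it is tracked, it has attribute B): it is international.
By R3 (it is international): it is in state N.
By R2 (it is in state N, it is routed via hub B): it meets criterion Q.
By R7 (it meets criterion Q, it incurs a surcharge): it goes by air.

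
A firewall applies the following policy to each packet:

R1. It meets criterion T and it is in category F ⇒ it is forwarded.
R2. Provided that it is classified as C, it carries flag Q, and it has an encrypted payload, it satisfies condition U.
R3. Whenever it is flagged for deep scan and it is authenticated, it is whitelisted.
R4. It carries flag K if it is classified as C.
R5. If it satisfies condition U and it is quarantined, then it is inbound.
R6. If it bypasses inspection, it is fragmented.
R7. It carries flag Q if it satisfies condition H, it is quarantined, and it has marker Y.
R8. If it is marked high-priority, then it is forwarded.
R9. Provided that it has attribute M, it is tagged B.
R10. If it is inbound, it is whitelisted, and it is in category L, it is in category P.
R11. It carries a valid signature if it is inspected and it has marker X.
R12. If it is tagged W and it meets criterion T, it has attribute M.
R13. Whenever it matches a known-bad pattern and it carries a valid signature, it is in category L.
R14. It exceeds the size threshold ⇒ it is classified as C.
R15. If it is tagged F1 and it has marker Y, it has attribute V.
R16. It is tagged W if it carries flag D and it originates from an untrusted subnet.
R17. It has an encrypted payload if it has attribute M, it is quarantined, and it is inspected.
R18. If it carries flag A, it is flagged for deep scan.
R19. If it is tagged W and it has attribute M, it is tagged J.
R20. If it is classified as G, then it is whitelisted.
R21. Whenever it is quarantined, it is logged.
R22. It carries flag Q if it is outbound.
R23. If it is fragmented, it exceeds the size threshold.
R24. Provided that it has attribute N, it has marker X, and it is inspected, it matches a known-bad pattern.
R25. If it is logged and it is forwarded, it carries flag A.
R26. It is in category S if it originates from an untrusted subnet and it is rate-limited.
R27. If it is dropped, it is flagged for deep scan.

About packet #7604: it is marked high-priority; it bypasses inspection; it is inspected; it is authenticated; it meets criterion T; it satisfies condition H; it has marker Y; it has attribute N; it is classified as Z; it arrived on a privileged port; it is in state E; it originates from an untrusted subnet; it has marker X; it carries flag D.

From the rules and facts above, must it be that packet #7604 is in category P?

Forward chaining from the given facts derives: is fragmented, is forwarded, carries a valid signature, is tagged W, exceeds the size threshold, matches a known-bad pattern, has attribute M, is in category L, is classified as C, is tagged J, carries flag K, is tagged B.
The only rule concluding "it is in category P" is R10, which needs "it is inbound"; that is never established.

No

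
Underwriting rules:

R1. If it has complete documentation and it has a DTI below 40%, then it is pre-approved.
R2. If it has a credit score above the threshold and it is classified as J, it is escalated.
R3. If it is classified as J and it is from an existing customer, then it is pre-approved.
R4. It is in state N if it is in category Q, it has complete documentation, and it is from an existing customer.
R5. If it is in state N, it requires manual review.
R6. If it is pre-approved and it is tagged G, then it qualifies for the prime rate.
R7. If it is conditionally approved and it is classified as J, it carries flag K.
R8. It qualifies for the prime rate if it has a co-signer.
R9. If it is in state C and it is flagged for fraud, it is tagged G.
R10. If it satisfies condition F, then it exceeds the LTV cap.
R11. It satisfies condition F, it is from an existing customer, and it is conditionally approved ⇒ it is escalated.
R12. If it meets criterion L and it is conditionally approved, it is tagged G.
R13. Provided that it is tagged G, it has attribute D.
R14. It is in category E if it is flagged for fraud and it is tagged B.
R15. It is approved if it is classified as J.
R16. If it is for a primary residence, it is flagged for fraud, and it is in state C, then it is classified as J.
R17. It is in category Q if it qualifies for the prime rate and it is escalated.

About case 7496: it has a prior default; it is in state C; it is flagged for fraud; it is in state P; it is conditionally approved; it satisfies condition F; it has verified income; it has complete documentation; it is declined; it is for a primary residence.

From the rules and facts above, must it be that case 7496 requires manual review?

Forward chaining from the given facts derives: is tagged G, exceeds the LTV cap, has attribute D, is classified as J, carries flag K, is approved.
The only rule concluding "it requires manual review" is R5, which needs "it is in state N"; that is never established.

No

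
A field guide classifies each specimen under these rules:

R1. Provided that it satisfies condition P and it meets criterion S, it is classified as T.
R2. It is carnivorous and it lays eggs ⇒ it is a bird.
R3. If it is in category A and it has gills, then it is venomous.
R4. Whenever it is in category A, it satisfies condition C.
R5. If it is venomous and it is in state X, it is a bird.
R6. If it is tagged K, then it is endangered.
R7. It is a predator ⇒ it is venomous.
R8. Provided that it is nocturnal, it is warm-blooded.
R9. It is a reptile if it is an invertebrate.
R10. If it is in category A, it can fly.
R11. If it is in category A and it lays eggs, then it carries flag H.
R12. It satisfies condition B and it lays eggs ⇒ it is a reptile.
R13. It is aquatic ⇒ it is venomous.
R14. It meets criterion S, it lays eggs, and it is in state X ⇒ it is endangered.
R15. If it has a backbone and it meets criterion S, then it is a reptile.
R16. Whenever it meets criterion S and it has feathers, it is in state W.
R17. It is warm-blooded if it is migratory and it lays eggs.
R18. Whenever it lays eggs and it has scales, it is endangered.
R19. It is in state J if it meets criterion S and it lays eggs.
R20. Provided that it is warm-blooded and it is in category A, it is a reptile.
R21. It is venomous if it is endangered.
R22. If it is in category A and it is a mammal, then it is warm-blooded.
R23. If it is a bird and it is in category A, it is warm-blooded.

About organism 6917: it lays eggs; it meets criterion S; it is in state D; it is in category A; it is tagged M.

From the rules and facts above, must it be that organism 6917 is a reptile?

Forward chaining from the given facts derives: satisfies condition C, can fly, carries flag H, is in state J.
Rules concluding "it is a reptile": R9 needs "it is an invertebrate"; R12 needs "it satisfies condition B"; R15 needs "it has a backbone"; R20 needs "it is warm-blooded" — none of these are established.

No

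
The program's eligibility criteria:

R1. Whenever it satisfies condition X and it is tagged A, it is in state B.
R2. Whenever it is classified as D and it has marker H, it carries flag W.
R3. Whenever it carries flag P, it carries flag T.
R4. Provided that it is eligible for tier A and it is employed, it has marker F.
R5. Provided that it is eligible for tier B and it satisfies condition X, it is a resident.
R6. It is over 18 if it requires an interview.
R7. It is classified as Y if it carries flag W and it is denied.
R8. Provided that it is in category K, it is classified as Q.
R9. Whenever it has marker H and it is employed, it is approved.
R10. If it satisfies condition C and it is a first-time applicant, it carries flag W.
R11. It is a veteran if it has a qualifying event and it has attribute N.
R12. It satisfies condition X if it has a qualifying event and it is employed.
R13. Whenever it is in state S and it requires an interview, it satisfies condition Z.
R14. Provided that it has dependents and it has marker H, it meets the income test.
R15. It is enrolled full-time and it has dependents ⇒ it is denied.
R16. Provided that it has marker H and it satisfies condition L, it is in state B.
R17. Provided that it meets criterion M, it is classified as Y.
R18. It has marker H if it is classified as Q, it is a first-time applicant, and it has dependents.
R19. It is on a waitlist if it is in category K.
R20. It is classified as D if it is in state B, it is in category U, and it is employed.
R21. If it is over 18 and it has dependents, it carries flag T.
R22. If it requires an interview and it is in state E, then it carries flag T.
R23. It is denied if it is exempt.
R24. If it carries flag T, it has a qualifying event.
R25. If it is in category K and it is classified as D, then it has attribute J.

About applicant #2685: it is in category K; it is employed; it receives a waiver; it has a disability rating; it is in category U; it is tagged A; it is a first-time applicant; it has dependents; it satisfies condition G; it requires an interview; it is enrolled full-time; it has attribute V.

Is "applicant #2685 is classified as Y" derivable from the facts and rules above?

By R6 (it requires an interview): it is over 18.
By R8 (it is in category K): it is classified as Q.
By R15 (it is enrolled full-time, it has dependents): it is denied.
By R18 (it is classified as Q, it is a first-time applicant, it has dependents): it has marker H.
By R21 (it is over 18, it has dependents): it carries flag T.
By R24 (it carries flag T): it has a qualifying event.
By R12 (it has a qualifying event, it is employed): it satisfies condition X.
By R1 (it satisfies condition X, it is tagged A): it is in state B.
By R20 (it is in state B, it is in category U, it is employed): it is classified as D.
By R2 (it is classified as D, it has marker H): it carries flag W.
By R7 (it carries flag W, it is denied): it is classified as Y.

Yes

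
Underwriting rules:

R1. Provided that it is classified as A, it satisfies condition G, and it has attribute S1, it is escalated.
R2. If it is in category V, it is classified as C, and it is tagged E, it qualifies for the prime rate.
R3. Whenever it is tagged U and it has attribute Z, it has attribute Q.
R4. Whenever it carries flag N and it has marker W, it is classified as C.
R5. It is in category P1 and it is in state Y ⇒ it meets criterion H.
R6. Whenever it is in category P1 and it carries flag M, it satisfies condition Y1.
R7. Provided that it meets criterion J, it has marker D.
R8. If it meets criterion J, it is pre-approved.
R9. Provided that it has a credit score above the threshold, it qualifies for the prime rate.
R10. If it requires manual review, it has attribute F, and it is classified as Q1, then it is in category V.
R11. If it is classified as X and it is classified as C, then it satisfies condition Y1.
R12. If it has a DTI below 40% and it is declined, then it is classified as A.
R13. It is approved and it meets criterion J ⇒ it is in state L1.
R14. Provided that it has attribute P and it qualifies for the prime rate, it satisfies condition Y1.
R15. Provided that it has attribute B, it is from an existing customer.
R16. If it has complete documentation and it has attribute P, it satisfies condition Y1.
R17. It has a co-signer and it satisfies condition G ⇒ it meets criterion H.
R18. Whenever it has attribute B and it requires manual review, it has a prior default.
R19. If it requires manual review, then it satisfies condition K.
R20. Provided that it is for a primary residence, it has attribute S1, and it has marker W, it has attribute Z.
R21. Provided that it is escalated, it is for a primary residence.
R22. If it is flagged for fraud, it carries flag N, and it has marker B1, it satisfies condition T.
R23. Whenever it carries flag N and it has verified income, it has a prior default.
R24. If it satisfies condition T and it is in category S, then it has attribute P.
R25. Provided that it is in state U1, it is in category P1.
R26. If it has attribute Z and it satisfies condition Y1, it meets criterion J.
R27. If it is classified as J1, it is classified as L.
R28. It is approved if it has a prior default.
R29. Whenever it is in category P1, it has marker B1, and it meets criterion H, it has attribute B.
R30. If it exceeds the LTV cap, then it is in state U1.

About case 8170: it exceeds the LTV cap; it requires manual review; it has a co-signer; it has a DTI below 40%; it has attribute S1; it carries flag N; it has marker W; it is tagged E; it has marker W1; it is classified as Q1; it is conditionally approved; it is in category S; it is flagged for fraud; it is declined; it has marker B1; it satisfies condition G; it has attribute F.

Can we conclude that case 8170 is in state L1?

By R4 (it carries flag N, it has marker W): it is classified as C.
By R10 (it requires manual review, it has attribute F, it is classified as Q1): it is in category V.
By R12 (it has a DTI below 40%, it is declined): it is classified as A.
By R17 (it has a co-signer, it satisfies condition G): it meets criterion H.
By R22 (it is flagged for fraud, it carries flag N, it has marker B1): it satisfies condition T.
By R24 (it satisfies condition T, it is in category S): it has attribute P.
By R30 (it exceeds the LTV cap): it is in state U1.
By R1 (it is classified as A, it satisfies condition G, it has attribute S1): it is escalated.
By R2 (it is in category V, it is classified as C, it is tagged E): it qualifies for the prime rate.
By R14 (it has attribute P, it qualifies for the prime rate): it satisfies condition Y1.
By R21 (it is escalated): it is for a primary residence.
By R25 (it is in state U1): it is in category P1.
By R29 (it is in category P1, it has marker B1, it meets criterion H): it has attribute B.
By R18 (it has attribute B, it requires manual review): it has a prior default.
By R20 (it is for a primary residence, it has attribute S1, it has marker W): it has attribute Z.
By R26 (it has attribute Z, it satisfies condition Y1): it meets criterion J.
By R28 (it has a prior default): it is approved.
By R13 (it is approved, it meets criterion J): it is in state L1.

Yes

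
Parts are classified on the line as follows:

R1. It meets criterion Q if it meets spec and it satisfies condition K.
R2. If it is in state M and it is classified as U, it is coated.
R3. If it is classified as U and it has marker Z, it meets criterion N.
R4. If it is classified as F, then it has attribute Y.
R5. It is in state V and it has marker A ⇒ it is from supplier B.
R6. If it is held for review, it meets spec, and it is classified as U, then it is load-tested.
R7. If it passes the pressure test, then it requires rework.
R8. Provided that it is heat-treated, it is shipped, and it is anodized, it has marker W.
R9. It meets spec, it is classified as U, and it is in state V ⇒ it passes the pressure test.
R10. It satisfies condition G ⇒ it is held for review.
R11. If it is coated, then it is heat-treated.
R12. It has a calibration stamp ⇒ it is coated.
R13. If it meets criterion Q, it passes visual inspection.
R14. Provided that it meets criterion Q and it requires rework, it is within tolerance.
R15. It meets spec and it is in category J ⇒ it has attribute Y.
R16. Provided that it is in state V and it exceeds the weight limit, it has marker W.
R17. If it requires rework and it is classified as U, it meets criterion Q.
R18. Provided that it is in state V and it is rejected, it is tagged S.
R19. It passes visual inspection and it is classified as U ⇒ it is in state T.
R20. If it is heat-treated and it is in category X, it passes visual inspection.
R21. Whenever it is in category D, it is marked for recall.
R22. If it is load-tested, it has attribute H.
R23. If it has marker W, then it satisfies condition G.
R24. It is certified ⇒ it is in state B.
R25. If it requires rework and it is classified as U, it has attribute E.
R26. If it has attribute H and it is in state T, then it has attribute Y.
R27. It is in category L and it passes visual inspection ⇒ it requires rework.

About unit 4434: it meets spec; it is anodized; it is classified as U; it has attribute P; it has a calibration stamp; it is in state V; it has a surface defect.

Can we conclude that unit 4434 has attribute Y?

Forward chaining from the given facts derives: passes the pressure test, is coated, requires rework, is heat-treated, meets criterion Q, has attribute E, passes visual inspection, is within tolerance, is in state T.
Rules concluding "it has attribute Y": R4 needs "it is classified as F"; R15 needs "it is in category J"; R26 needs "it has attribute H" — none of these are established.

No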